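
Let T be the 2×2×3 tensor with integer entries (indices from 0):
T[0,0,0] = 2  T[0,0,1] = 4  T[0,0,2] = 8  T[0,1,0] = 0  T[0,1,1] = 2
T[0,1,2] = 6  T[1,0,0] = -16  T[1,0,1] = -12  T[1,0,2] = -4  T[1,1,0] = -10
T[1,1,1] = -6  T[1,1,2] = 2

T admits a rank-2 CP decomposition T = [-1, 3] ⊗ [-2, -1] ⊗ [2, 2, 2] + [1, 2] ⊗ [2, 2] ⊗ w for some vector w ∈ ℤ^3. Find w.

Subtract the known terms from T to get the rank-1 residual R = [1, 2] ⊗ [2, 2] ⊗ w, so R[i,j,k] = a[i]·b[j]·w[k]. Pick indices with nonzero a[0]·b[0] = (1)·(2) = 2. Only the fibre through (0,0,·) is needed: R[0,0,:] = T[0,0,:] − Σₗ aₗ[0]bₗ[0]cₗ = [2, 4, 8] − (-1)·(-2)·[2, 2, 2] = [-2, 0, 4]. Then w[k] = R[0,0,k] / 2 for each k, giving w = [-2, 0, 4] / 2 = [-1, 0, 2].

w = [-1, 0, 2]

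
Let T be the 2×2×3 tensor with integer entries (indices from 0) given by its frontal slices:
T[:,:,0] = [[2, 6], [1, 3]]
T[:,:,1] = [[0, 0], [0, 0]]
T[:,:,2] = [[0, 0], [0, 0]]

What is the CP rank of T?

Lower bound: T ≠ 0 (e.g. T[0,0,0] = 2), so rank(T) ≥ 1.
Upper bound: if T = a ⊗ b ⊗ c then every fibre of T is a multiple of the corresponding factor, so read the factors off the fibres through the nonzero entry T[0,0,0] = 2.
The mode-1 fibre T[:,0,0] = [2, 1] gives a = [2, 1] (primitive direction); the mode-2 fibre T[0,:,0] = [2, 6] gives b = [1, 3]; then c[k] = T[0,0,k] / (a[0]·b[0]) = [2, 0, 0] / 2 = [1, 0, 0].
Expanding [2, 1] ⊗ [1, 3] ⊗ [1, 0, 0] reproduces all 12 entries of T, so T = [2, 1] ⊗ [1, 3] ⊗ [1, 0, 0] and rank(T) ≤ 1.
These bounds meet, so rank(T) = 1.

1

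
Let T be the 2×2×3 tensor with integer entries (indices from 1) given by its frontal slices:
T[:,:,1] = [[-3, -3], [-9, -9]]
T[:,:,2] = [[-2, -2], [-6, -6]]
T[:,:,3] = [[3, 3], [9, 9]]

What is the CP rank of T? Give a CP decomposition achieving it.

Lower bound: T ≠ 0 (e.g. T[1,1,1] = -3), so rank(T) ≥ 1.
Upper bound: if T = a ⊗ b ⊗ c then every fibre of T is a multiple of the corresponding factor, so read the factors off the fibres through the nonzero entry T[1,1,1] = -3.
The mode-1 fibre T[:,1,1] = [-3, -9] gives a = [1, 3] (primitive direction); the mode-2 fibre T[1,:,1] = [-3, -3] gives b = [1, 1]; then c[k] = T[1,1,k] / (a[1]·b[1]) = [-3, -2, 3] / 1 = [-3, -2, 3].
Expanding [1, 3] ⊗ [1, 1] ⊗ [-3, -2, 3] reproduces all 12 entries of T, so T = [1, 3] ⊗ [1, 1] ⊗ [-3, -2, 3] and rank(T) ≤ 1.
These bounds meet, so rank(T) = 1.
Check entry T[1,1,1] = -3: (1)·(1)·(-3) = -3.

rank(T) = 1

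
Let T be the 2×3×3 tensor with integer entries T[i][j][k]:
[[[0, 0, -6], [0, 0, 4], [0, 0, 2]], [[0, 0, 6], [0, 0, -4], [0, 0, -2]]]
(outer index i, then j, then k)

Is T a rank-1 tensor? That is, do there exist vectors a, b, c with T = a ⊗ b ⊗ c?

Yes

If T = a ⊗ b ⊗ c then every fibre of T is a multiple of the corresponding factor, so read the factors off the fibres through the nonzero entry T[0,0,2] = -6.
The mode-1 fibre T[:,0,2] = [-6, 6] gives a = (1, -1) (primitive direction); the mode-2 fibre T[0,:,2] = [-6, 4, 2] gives b = (3, -2, -1); then c[k] = T[0,0,k] / (a[0]·b[0]) = [0, 0, -6] / 3 = (0, 0, -2).
Expanding (1, -1) ⊗ (3, -2, -1) ⊗ (0, 0, -2) reproduces all 18 entries of T, so T = (1, -1) ⊗ (3, -2, -1) ⊗ (0, 0, -2) and rank(T) ≤ 1.
Equivalently every frontal slice T[:,:,k] is c[k] times the rank-1 matrix (1, -1) ⊗ (3, -2, -1). So T has rank 1 (it is nonzero).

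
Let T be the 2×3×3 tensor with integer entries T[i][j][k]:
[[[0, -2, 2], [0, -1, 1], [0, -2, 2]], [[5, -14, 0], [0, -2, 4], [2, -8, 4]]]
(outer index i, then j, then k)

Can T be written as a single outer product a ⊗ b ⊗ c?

No

The mode-3 unfolding of T (rows indexed by k, columns by (i,j) = (0,0), (0,1), (0,2), (1,0), (1,1), (1,2)) is [[0, 0, 0, 5, 0, 2], [-2, -1, -2, -14, -2, -8], [2, 1, 2, 0, 4, 4]].
There the 3×3 minor on rows k ∈ {0, 1, 2}, columns (i,j) ∈ {(0,0), (1,0), (1,1)} is det [[0, 5, 0], [-2, -14, -2], [2, 0, 4]] = 20 ≠ 0, so this unfolding has rank ≥ 3; CP rank is at least every unfolding rank, so rank(T) ≥ 3.
In particular rank(T) ≥ 3 > 1, so T is not rank-1.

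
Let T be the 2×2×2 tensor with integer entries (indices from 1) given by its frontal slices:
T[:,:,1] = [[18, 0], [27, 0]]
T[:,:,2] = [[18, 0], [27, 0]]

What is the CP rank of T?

1

Lower bound: T ≠ 0 (e.g. T[1,1,1] = 18), so rank(T) ≥ 1.
Upper bound: if T = a ∘ b ∘ c then every fibre of T is a multiple of the corresponding factor, so read the factors off the fibres through the nonzero entry T[1,1,1] = 18.
The mode-1 fibre T[:,1,1] = [18, 27] gives a = (2, 3) (primitive direction); the mode-2 fibre T[1,:,1] = [18, 0] gives b = (1, 0); then c[k] = T[1,1,k] / (a[1]·b[1]) = [18, 18] / 2 = (9, 9).
Expanding (2, 3) ∘ (1, 0) ∘ (9, 9) reproduces all 8 entries of T, so T = (2, 3) ∘ (1, 0) ∘ (9, 9) and rank(T) ≤ 1.
These bounds meet, so rank(T) = 1.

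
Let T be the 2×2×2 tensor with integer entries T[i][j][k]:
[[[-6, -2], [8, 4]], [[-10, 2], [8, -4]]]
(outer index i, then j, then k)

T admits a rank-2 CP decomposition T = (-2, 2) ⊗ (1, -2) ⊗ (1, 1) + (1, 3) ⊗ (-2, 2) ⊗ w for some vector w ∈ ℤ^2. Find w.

w = (2, 0)

Subtract the known terms from T to get the rank-1 residual R = (1, 3) ⊗ (-2, 2) ⊗ w, so R[i,j,k] = a[i]·b[j]·w[k]. Pick indices with nonzero a[0]·b[0] = (1)·(-2) = -2. Only the fibre through (0,0,·) is needed: R[0,0,:] = T[0,0,:] − Σₗ aₗ[0]bₗ[0]cₗ = [-6, -2] − (-2)·(1)·(1, 1) = [-4, 0]. Then w[k] = R[0,0,k] / -2 for each k, giving w = [-4, 0] / -2 = (2, 0).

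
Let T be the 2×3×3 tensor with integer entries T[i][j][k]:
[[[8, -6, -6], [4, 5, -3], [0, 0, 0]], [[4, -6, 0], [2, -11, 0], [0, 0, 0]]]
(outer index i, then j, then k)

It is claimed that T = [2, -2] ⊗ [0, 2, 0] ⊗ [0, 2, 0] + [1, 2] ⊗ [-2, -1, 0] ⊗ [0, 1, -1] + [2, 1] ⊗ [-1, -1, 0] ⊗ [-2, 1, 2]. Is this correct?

Reconstruct entry (0,0,0) from the claimed factors: Σₗ aₗ[0]bₗ[0]cₗ[0] = (2)·(0)·(0) + (1)·(-2)·(0) + (2)·(-1)·(-2) = 4, but T[0,0,0] = 8. The claim is false.

No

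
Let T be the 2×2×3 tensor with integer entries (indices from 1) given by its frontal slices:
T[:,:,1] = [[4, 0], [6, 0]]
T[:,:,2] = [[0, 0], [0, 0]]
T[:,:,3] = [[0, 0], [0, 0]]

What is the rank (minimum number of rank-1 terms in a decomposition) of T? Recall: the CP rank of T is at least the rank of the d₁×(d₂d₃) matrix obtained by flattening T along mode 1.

Lower bound: T ≠ 0 (e.g. T[1,1,1] = 4), so rank(T) ≥ 1.
Upper bound: if T = a ⊗ b ⊗ c then every fibre of T is a multiple of the corresponding factor, so read the factors off the fibres through the nonzero entry T[1,1,1] = 4.
The mode-1 fibre T[:,1,1] = [4, 6] gives a = [2, 3] (primitive direction); the mode-2 fibre T[1,:,1] = [4, 0] gives b = [1, 0]; then c[k] = T[1,1,k] / (a[1]·b[1]) = [4, 0, 0] / 2 = [2, 0, 0].
Expanding [2, 3] ⊗ [1, 0] ⊗ [2, 0, 0] reproduces all 12 entries of T, so T = [2, 3] ⊗ [1, 0] ⊗ [2, 0, 0] and rank(T) ≤ 1.
These bounds meet, so rank(T) = 1.

1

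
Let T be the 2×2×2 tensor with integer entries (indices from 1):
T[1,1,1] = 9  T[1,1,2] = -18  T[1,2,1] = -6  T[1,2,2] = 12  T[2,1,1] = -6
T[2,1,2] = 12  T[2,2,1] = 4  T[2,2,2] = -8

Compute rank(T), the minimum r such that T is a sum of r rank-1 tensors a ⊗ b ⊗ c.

Lower bound: T ≠ 0 (e.g. T[1,1,1] = 9), so rank(T) ≥ 1.
Upper bound: if T = a ⊗ b ⊗ c then every fibre of T is a multiple of the corresponding factor, so read the factors off the fibres through the nonzero entry T[1,1,1] = 9.
The mode-1 fibre T[:,1,1] = [9, -6] gives a = (3, -2) (primitive direction); the mode-2 fibre T[1,:,1] = [9, -6] gives b = (3, -2); then c[k] = T[1,1,k] / (a[1]·b[1]) = [9, -18] / 9 = (1, -2).
Expanding (3, -2) ⊗ (3, -2) ⊗ (1, -2) reproduces all 8 entries of T, so T = (3, -2) ⊗ (3, -2) ⊗ (1, -2) and rank(T) ≤ 1.
These bounds meet, so rank(T) = 1.
Check entry T[1,2,1] = -6: (3)·(-2)·(1) = -6.

1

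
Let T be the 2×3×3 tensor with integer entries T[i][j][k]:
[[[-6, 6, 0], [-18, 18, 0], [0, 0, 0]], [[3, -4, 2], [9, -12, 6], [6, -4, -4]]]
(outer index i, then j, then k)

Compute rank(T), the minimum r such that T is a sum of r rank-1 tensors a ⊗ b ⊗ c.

Lower bound: the mode-1 unfolding of T (rows indexed by i, columns by (j,k) = (0,0), (0,1), (0,2), (1,0), (1,1), (1,2), (2,0), (2,1), (2,2)) is [[-6, 6, 0, -18, 18, 0, 0, 0, 0], [3, -4, 2, 9, -12, 6, 6, -4, -4]].
There the 2×2 minor on rows i ∈ {0, 1}, columns (j,k) ∈ {(0,0), (0,1)} is det [[-6, 6], [3, -4]] = 6 ≠ 0, so this unfolding has rank ≥ 2; CP rank is at least every unfolding rank, so rank(T) ≥ 2. (This is only a lower bound: in general the CP rank may exceed every unfolding rank, so we still need to exhibit 2 rank-1 terms summing to T.)
Upper bound — finding two terms. Write S_k = T[:,:,k] for the frontal slices: S₀ = [[-6, -18, 0], [3, 9, 6]], S₁ = [[6, 18, 0], [-4, -12, -4]], S₂ = [[0, 0, 0], [2, 6, -4]].
If T = a₁ ⊗ b₁ ⊗ c₁ + a₂ ⊗ b₂ ⊗ c₂ then each S_k = c₁[k]·a₁b₁ᵀ + c₂[k]·a₂b₂ᵀ. S₀ and S₁ are linearly independent, so a₁b₁ᵀ and a₂b₂ᵀ must span the same plane of matrices: they are the rank-1 matrices of the form x·S₀ + y·S₁.
The 2×2 minor of x·S₀ + y·S₁ on rows {0,1}, columns {0,2} is −36·x² + 60·xy − 24·y² = (-12)·(3·x − 2·y)(x − y), vanishing at (x:y) = (2:3) and (1:1).
M₁ = 2·S₀ + 3·S₁ = [[6, 18, 0], [-6, -18, 0]] = 6·[1, -1][1, 3, 0]ᵀ and M₂ = S₀ + S₁ = [[0, 0, 0], [-1, -3, 2]] = −[0, 1][1, 3, -2]ᵀ, so take a₁ = [1, -1], b₁ = [1, 3, 0], a₂ = [0, 1], b₂ = [1, 3, -2].
Each slice is an integer combination of E₁ = a₁b₁ᵀ and E₂ = a₂b₂ᵀ: S₀ = −6·E₁ − 3·E₂, S₁ = 6·E₁ + 2·E₂, S₂ = 2·E₂; reading off coefficients, c₁ = [-6, 6, 0] and c₂ = [-3, 2, 2].
Hence T = [1, -1] ⊗ [1, 3, 0] ⊗ [-6, 6, 0] + [0, 1] ⊗ [1, 3, -2] ⊗ [-3, 2, 2], so rank(T) ≤ 2.
These bounds meet, so rank(T) = 2.

2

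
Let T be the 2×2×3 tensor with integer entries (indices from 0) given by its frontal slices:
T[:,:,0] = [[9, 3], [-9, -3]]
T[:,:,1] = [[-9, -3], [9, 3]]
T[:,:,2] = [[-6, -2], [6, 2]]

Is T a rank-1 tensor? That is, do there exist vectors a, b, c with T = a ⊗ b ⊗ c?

Yes

If T = a ⊗ b ⊗ c then every fibre of T is a multiple of the corresponding factor, so read the factors off the fibres through the nonzero entry T[0,0,0] = 9.
The mode-1 fibre T[:,0,0] = [9, -9] gives a = (1, -1) (primitive direction); the mode-2 fibre T[0,:,0] = [9, 3] gives b = (3, 1); then c[k] = T[0,0,k] / (a[0]·b[0]) = [9, -9, -6] / 3 = (3, -3, -2).
Expanding (1, -1) ⊗ (3, 1) ⊗ (3, -3, -2) reproduces all 12 entries of T, so T = (1, -1) ⊗ (3, 1) ⊗ (3, -3, -2) and rank(T) ≤ 1.
Equivalently every frontal slice T[:,:,k] is c[k] times the rank-1 matrix (1, -1) ⊗ (3, 1). So T has rank 1 (it is nonzero).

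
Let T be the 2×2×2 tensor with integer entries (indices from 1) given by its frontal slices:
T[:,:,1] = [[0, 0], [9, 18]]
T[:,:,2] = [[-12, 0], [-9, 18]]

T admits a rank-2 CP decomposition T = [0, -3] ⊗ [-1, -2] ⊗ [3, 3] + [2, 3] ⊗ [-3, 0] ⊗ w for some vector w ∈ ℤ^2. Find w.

w = [0, 2]

Subtract the known terms from T to get the rank-1 residual R = [2, 3] ⊗ [-3, 0] ⊗ w, so R[i,j,k] = a[i]·b[j]·w[k]. Pick indices with nonzero a[1]·b[1] = (2)·(-3) = -6. Only the fibre through (1,1,·) is needed: R[1,1,:] = T[1,1,:] − Σₗ aₗ[1]bₗ[1]cₗ = [0, -12] − (0)·(-1)·[3, 3] = [0, -12]. Then w[k] = R[1,1,k] / -6 for each k, giving w = [0, -12] / -6 = [0, 2].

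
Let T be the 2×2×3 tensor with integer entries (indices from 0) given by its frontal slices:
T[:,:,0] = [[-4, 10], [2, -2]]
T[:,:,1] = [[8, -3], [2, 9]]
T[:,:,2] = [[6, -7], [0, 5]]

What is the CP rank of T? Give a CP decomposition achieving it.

Lower bound: the mode-3 unfolding of T (rows indexed by k, columns by (i,j) = (0,0), (0,1), (1,0), (1,1)) is [[-4, 10, 2, -2], [8, -3, 2, 9], [6, -7, 0, 5]].
There the 3×3 minor on rows k ∈ {0, 1, 2}, columns (i,j) ∈ {(0,0), (0,1), (1,0)} is det [[-4, 10, 2], [8, -3, 2], [6, -7, 0]] = -12 ≠ 0, so this unfolding has rank ≥ 3; CP rank is at least every unfolding rank, so rank(T) ≥ 3. (Unfolding ranks only ever bound the CP rank from below — rank(T) can be strictly larger than all of them — so the matching upper bound has to come from an explicit 3-term decomposition.)
Upper bound: T is a sum of 3 rank-1 terms, T = (1, 1) ⊗ (0, 1) ⊗ (2, 1, -1) + (1, 1) ⊗ (1, 1) ⊗ (0, 4, 2) + (2, -1) ⊗ (1, -2) ⊗ (-2, 2, 2) (one valid choice — decompositions are not unique — normalised so each a, b is primitive with positive first nonzero entry; check it by expanding all entries), so rank(T) ≤ 3.
These bounds meet, so rank(T) = 3.

rank(T) = 3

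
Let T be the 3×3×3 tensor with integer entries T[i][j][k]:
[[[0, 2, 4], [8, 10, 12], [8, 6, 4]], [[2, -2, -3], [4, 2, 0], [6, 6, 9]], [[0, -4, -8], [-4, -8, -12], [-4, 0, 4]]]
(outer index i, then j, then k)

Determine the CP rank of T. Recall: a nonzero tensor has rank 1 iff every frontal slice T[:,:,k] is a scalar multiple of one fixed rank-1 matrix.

3

Lower bound: in the mode-1 unfolding of T (rows indexed by i, columns by (j,k)) the 3×3 minor on rows i ∈ {0, 1, 2}, columns (j,k) ∈ {(0,0), (0,1), (1,0)} is det [[0, 2, 8], [2, -2, 4], [0, -4, -4]] = -48 ≠ 0, so that unfolding has rank ≥ 3 and hence rank(T) ≥ 3 (CP rank is at least every unfolding rank, though it can be larger).
Upper bound: T is a sum of 3 rank-1 terms, T = [0, 1, 0] ∘ [1, 0, 1] ∘ [2, 0, 1] + [1, -1, -2] ∘ [1, 1, -1] ∘ [0, 2, 4] + [2, 1, -1] ∘ [0, 1, 1] ∘ [4, 4, 4] (written with every a and b primitive with positive leading entry and the scale carried by c; CP decompositions are not unique, and this one is verified by expanding entrywise), so rank(T) ≤ 3.
These bounds meet, so rank(T) = 3.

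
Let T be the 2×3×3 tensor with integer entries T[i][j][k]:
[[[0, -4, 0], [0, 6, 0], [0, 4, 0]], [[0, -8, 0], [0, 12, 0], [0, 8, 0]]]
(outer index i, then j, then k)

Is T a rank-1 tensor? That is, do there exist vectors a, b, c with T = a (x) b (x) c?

If T = a (x) b (x) c then every fibre of T is a multiple of the corresponding factor, so read the factors off the fibres through the nonzero entry T[0,0,1] = -4.
The mode-1 fibre T[:,0,1] = [-4, -8] gives a = [1, 2] (primitive direction); the mode-2 fibre T[0,:,1] = [-4, 6, 4] gives b = [2, -3, -2]; then c[k] = T[0,0,k] / (a[0]·b[0]) = [0, -4, 0] / 2 = [0, -2, 0].
Expanding [1, 2] (x) [2, -3, -2] (x) [0, -2, 0] reproduces all 18 entries of T, so T = [1, 2] (x) [2, -3, -2] (x) [0, -2, 0] and rank(T) ≤ 1.
Equivalently every frontal slice T[:,:,k] is c[k] times the rank-1 matrix [1, 2] (x) [2, -3, -2]. So T has rank 1 (it is nonzero).

Yes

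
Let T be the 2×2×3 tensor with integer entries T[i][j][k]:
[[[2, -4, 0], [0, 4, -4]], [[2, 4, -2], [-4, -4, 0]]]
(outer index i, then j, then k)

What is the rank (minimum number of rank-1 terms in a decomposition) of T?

Lower bound: the mode-3 unfolding of T (rows indexed by k, columns by (i,j) = (0,0), (0,1), (1,0), (1,1)) is [[2, 0, 2, -4], [-4, 4, 4, -4], [0, -4, -2, 0]].
There the 3×3 minor on rows k ∈ {0, 1, 2}, columns (i,j) ∈ {(0,0), (0,1), (1,0)} is det [[2, 0, 2], [-4, 4, 4], [0, -4, -2]] = 48 ≠ 0, so this unfolding has rank ≥ 3; CP rank is at least every unfolding rank, so rank(T) ≥ 3. (This is only a lower bound: in general the CP rank may exceed every unfolding rank, so we still need to exhibit 3 rank-1 terms summing to T.)
Upper bound: T is a sum of 3 rank-1 terms, T = [0, 1] (x) [1, -2] (x) [2, 4, -2] + [1, 0] (x) [1, 0] (x) [2, -4, 0] + [1, 1] (x) [0, 1] (x) [0, 4, -4] (one valid choice — decompositions are not unique — normalised so each a, b is primitive with positive first nonzero entry; check it by expanding all entries), so rank(T) ≤ 3.
These bounds meet, so rank(T) = 3.
Check entry T[0,1,0] = 0: (0)·(-2)·(2) + (1)·(0)·(2) + (1)·(1)·(0) = 0.

3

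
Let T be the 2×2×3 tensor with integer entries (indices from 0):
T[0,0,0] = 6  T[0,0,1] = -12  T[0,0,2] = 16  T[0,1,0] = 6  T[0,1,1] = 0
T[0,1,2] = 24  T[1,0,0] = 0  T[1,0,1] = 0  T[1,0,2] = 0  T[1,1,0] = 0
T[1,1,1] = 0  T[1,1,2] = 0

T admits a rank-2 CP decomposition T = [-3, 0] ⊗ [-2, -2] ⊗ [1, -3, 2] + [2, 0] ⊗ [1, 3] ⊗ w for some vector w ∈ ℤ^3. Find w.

w = [0, 3, 2]

Subtract the known terms from T to get the rank-1 residual R = [2, 0] ⊗ [1, 3] ⊗ w, so R[i,j,k] = a[i]·b[j]·w[k]. Pick indices with nonzero a[0]·b[0] = (2)·(1) = 2. Only the fibre through (0,0,·) is needed: R[0,0,:] = T[0,0,:] − Σₗ aₗ[0]bₗ[0]cₗ = [6, -12, 16] − (-3)·(-2)·[1, -3, 2] = [0, 6, 4]. Then w[k] = R[0,0,k] / 2 for each k, giving w = [0, 6, 4] / 2 = [0, 3, 2].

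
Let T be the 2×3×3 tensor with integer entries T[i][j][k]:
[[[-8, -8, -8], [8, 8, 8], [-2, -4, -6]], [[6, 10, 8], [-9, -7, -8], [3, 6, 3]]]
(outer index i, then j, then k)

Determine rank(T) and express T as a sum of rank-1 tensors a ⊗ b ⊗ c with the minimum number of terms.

rank(T) = 3

Lower bound: the mode-3 unfolding of T (rows indexed by k, columns by (i,j) = (0,0), (0,1), (0,2), (1,0), (1,1), (1,2)) is [[-8, 8, -2, 6, -9, 3], [-8, 8, -4, 10, -7, 6], [-8, 8, -6, 8, -8, 3]].
There the 3×3 minor on rows k ∈ {0, 1, 2}, columns (i,j) ∈ {(0,0), (0,2), (1,0)} is det [[-8, -2, 6], [-8, -4, 10], [-8, -6, 8]] = -96 ≠ 0, so this unfolding has rank ≥ 3; CP rank is at least every unfolding rank, so rank(T) ≥ 3. (Unfolding ranks only ever bound the CP rank from below — rank(T) can be strictly larger than all of them — so the matching upper bound has to come from an explicit 3-term decomposition.)
Upper bound: T is a sum of 3 rank-1 terms, T = (0, 1) ⊗ (2, 1, 2) ⊗ (-1, 1, 0) + (1, -1) ⊗ (2, -2, 1) ⊗ (-4, -4, -4) + (2, 1) ⊗ (0, 0, 1) ⊗ (1, 0, -1) (written with every a and b primitive with positive leading entry and the scale carried by c; CP decompositions are not unique, and this one is verified by expanding entrywise), so rank(T) ≤ 3.
These bounds meet, so rank(T) = 3.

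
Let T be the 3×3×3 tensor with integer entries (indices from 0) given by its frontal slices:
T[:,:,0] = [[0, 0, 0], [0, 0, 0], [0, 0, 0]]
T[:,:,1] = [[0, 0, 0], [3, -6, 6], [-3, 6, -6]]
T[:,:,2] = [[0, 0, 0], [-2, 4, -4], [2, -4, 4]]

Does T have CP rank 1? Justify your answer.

If T = a ⊗ b ⊗ c then every fibre of T is a multiple of the corresponding factor, so read the factors off the fibres through the nonzero entry T[1,0,1] = 3.
The mode-1 fibre T[:,0,1] = [0, 3, -3] gives a = (0, 1, -1) (primitive direction); the mode-2 fibre T[1,:,1] = [3, -6, 6] gives b = (1, -2, 2); then c[k] = T[1,0,k] / (a[1]·b[0]) = [0, 3, -2] / 1 = (0, 3, -2).
Expanding (0, 1, -1) ⊗ (1, -2, 2) ⊗ (0, 3, -2) reproduces all 27 entries of T, so T = (0, 1, -1) ⊗ (1, -2, 2) ⊗ (0, 3, -2) and rank(T) ≤ 1.
Equivalently every frontal slice T[:,:,k] is c[k] times the rank-1 matrix (0, 1, -1) ⊗ (1, -2, 2). So T has rank 1 (it is nonzero).

Yes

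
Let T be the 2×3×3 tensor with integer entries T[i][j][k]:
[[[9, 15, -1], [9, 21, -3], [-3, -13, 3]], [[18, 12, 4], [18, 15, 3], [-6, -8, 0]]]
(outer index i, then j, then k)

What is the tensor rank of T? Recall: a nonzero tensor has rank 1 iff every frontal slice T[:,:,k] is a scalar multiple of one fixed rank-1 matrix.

2

Lower bound: the mode-3 unfolding of T (rows indexed by k, columns by (i,j) = (0,0), (0,1), (0,2), (1,0), (1,1), (1,2)) is [[9, 9, -3, 18, 18, -6], [15, 21, -13, 12, 15, -8], [-1, -3, 3, 4, 3, 0]].
There the 2×2 minor on rows k ∈ {0, 1}, columns (i,j) ∈ {(0,0), (0,1)} is det [[9, 9], [15, 21]] = 54 ≠ 0, so this unfolding has rank ≥ 2; CP rank is at least every unfolding rank, so rank(T) ≥ 2. (Flattening ranks never certify an upper bound on CP rank; for that we must actually write T with 2 rank-1 terms.)
Upper bound — finding two terms. Write S_k = T[:,:,k] for the frontal slices: S₀ = [[9, 9, -3], [18, 18, -6]], S₁ = [[15, 21, -13], [12, 15, -8]], S₂ = [[-1, -3, 3], [4, 3, 0]].
If T = a₁ ⊗ b₁ ⊗ c₁ + a₂ ⊗ b₂ ⊗ c₂ then each S_k = c₁[k]·a₁b₁ᵀ + c₂[k]·a₂b₂ᵀ. S₀ and S₁ are linearly independent, so a₁b₁ᵀ and a₂b₂ᵀ must span the same plane of matrices: they are the rank-1 matrices of the form x·S₀ + y·S₁.
The 2×2 minor of x·S₀ + y·S₁ on rows {0,1}, columns {0,1} is −81·xy − 27·y² = (-27)·(y)(3·x + y), vanishing at (x:y) = (1:0) and (1:-3).
M₁ = S₀ = [[9, 9, -3], [18, 18, -6]] = 3·[1, 2][3, 3, -1]ᵀ and M₂ = S₀ − 3·S₁ = [[-36, -54, 36], [-18, -27, 18]] = (-9)·[2, 1][2, 3, -2]ᵀ, so take a₁ = [1, 2], b₁ = [3, 3, -1], a₂ = [2, 1], b₂ = [2, 3, -2].
Each slice is an integer combination of E₁ = a₁b₁ᵀ and E₂ = a₂b₂ᵀ: S₀ = 3·E₁, S₁ = E₁ + 3·E₂, S₂ = E₁ − E₂; reading off coefficients, c₁ = [3, 1, 1] and c₂ = [0, 3, -1].
Hence T = [1, 2] ⊗ [3, 3, -1] ⊗ [3, 1, 1] + [2, 1] ⊗ [2, 3, -2] ⊗ [0, 3, -1], so rank(T) ≤ 2.
These bounds meet, so rank(T) = 2.
Check entry T[0,0,0] = 9: (1)·(3)·(3) + (2)·(2)·(0) = 9.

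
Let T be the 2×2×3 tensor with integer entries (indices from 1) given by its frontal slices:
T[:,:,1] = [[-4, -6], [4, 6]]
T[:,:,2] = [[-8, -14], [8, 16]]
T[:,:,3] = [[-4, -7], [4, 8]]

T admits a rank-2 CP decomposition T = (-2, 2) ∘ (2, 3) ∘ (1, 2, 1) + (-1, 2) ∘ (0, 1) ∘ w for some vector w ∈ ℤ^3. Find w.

Subtract the known terms from T to get the rank-1 residual R = (-1, 2) ∘ (0, 1) ∘ w, so R[i,j,k] = a[i]·b[j]·w[k]. Pick indices with nonzero a[1]·b[2] = (-1)·(1) = -1. Only the fibre through (1,2,·) is needed: R[1,2,:] = T[1,2,:] − Σₗ aₗ[1]bₗ[2]cₗ = [-6, -14, -7] − (-2)·(3)·(1, 2, 1) = [0, -2, -1]. Then w[k] = R[1,2,k] / -1 for each k, giving w = [0, -2, -1] / -1 = (0, 2, 1).

w = (0, 2, 1)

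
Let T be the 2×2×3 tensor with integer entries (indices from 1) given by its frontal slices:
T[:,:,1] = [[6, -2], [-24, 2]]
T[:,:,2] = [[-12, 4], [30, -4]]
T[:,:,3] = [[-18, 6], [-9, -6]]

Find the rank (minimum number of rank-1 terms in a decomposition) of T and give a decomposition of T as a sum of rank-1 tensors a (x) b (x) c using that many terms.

rank(T) = 2

Lower bound: in the mode-1 unfolding of T (rows indexed by i, columns by (j,k)) the 2×2 minor on rows i ∈ {1, 2}, columns (j,k) ∈ {(1,1), (1,2)} is det [[6, -12], [-24, 30]] = -108 ≠ 0, so that unfolding has rank ≥ 2 and hence rank(T) ≥ 2 (CP rank is at least every unfolding rank, though it can be larger).
Upper bound: with S_k = T[:,:,k], the two rank-1 terms a₁b₁ᵀ, a₂b₂ᵀ are the rank-1 members of the pencil x·S₁ + y·S₂.
det(x·S₁ + y·S₂) is −36·x² + 108·xy − 72·y² = (-36)·(x − 2·y)(x − y), vanishing at (x:y) = (2:1) and (1:1).
M₁ = 2·S₁ + S₂ = [[0, 0], [-18, 0]] = (-18)·[0, 1][1, 0]ᵀ and M₂ = S₁ + S₂ = [[-6, 2], [6, -2]] = (-2)·[1, -1][3, -1]ᵀ, so take a₁ = [0, 1], b₁ = [1, 0], a₂ = [1, -1], b₂ = [3, -1].
Each slice is an integer combination of E₁ = a₁b₁ᵀ and E₂ = a₂b₂ᵀ: S₁ = −18·E₁ + 2·E₂, S₂ = 18·E₁ − 4·E₂, S₃ = −27·E₁ − 6·E₂; reading off coefficients, c₁ = [-18, 18, -27] and c₂ = [2, -4, -6].
Hence T = [0, 1] (x) [1, 0] (x) [-18, 18, -27] + [1, -1] (x) [3, -1] (x) [2, -4, -6], so rank(T) ≤ 2.
These bounds meet, so rank(T) = 2.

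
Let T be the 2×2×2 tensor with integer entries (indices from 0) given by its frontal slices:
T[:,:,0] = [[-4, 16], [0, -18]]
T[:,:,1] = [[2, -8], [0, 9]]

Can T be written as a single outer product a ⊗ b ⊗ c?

No

The mode-1 unfolding of T (rows indexed by i, columns by (j,k) = (0,0), (0,1), (1,0), (1,1)) is [[-4, 2, 16, -8], [0, 0, -18, 9]].
There the 2×2 minor on rows i ∈ {0, 1}, columns (j,k) ∈ {(0,0), (1,0)} is det [[-4, 16], [0, -18]] = 72 ≠ 0, so this unfolding has rank ≥ 2; CP rank is at least every unfolding rank, so rank(T) ≥ 2.
In particular rank(T) ≥ 2 > 1, so T is not rank-1.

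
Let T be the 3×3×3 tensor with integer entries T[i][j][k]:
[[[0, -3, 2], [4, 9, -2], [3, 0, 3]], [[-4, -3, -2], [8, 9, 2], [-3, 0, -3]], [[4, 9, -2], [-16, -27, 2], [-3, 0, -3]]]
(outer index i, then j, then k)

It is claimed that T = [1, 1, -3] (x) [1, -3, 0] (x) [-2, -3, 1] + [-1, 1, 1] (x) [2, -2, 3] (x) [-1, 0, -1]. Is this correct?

Reconstruct entry (0,0,2) from the claimed factors: Σₗ aₗ[0]bₗ[0]cₗ[2] = (1)·(1)·(1) + (-1)·(2)·(-1) = 3, but T[0,0,2] = 2. The claim is false.

No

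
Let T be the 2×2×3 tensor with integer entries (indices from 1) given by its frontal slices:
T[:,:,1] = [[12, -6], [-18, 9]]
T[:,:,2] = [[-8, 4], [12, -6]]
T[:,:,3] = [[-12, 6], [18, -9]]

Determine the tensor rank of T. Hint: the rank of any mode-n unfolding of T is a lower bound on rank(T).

1

Lower bound: T ≠ 0 (e.g. T[1,1,1] = 12), so rank(T) ≥ 1.
Upper bound: the mode-1 fibre T[:,1,1] = [12, -18] gives a = (2, -3) (primitive direction); the mode-2 fibre T[1,:,1] = [12, -6] gives b = (2, -1); then c[k] = T[1,1,k] / (a[1]·b[1]) = [12, -8, -12] / 4 = (3, -2, -3).
Expanding (2, -3) ∘ (2, -1) ∘ (3, -2, -3) reproduces all 12 entries of T, so T = (2, -3) ∘ (2, -1) ∘ (3, -2, -3) and rank(T) ≤ 1.
These bounds meet, so rank(T) = 1.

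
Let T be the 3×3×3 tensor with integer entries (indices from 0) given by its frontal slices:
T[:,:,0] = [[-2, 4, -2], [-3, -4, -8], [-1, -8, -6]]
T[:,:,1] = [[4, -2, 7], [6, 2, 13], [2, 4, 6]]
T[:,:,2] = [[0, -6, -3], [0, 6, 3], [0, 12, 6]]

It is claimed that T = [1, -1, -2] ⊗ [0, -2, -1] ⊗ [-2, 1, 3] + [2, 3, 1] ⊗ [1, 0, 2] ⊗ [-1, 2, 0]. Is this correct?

Reconstruct entrywise from the claimed factors. For example, T[0,0,0] = -2 and Σₗ aₗ[0]bₗ[0]cₗ[0] = (1)·(0)·(-2) + (2)·(1)·(-1) = -2; checking all 27 entries, every one matches. The claim holds.

Yes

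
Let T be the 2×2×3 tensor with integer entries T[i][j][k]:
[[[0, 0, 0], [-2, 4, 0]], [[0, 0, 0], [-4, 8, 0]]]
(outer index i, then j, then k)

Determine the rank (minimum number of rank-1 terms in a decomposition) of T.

Lower bound: T ≠ 0 (e.g. T[0,1,0] = -2), so rank(T) ≥ 1.
Upper bound: if T = a ⊗ b ⊗ c then every fibre of T is a multiple of the corresponding factor, so read the factors off the fibres through the nonzero entry T[0,1,0] = -2.
The mode-1 fibre T[:,1,0] = [-2, -4] gives a = [1, 2] (primitive direction); the mode-2 fibre T[0,:,0] = [0, -2] gives b = [0, 1]; then c[k] = T[0,1,k] / (a[0]·b[1]) = [-2, 4, 0] / 1 = [-2, 4, 0].
Expanding [1, 2] ⊗ [0, 1] ⊗ [-2, 4, 0] reproduces all 12 entries of T, so T = [1, 2] ⊗ [0, 1] ⊗ [-2, 4, 0] and rank(T) ≤ 1.
These bounds meet, so rank(T) = 1.

1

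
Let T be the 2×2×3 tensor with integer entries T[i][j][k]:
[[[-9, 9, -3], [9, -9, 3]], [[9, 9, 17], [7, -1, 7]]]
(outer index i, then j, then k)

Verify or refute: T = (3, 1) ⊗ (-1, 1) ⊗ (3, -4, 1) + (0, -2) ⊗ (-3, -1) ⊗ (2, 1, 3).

No

Reconstruct entry (0,0,1) from the claimed factors: Σₗ aₗ[0]bₗ[0]cₗ[1] = (3)·(-1)·(-4) + (0)·(-3)·(1) = 12, but T[0,0,1] = 9. The claim is false.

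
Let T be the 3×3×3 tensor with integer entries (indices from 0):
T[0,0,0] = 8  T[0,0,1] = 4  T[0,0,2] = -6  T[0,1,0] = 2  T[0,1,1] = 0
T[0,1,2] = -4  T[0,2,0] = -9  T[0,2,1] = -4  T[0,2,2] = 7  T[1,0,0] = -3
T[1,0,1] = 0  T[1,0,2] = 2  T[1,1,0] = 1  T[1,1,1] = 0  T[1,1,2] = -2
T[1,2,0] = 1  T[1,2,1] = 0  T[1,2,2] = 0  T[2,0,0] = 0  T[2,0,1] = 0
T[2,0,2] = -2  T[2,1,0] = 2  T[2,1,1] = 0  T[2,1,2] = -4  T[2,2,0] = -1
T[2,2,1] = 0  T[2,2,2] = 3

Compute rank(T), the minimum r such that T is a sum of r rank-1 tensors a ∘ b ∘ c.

Lower bound: the mode-3 unfolding of T (rows indexed by k, columns by (i,j) = (0,0), (0,1), (0,2), (1,0), (1,1), (1,2), (2,0), (2,1), (2,2)) is [[8, 2, -9, -3, 1, 1, 0, 2, -1], [4, 0, -4, 0, 0, 0, 0, 0, 0], [-6, -4, 7, 2, -2, 0, -2, -4, 3]].
There the 3×3 minor on rows k ∈ {0, 1, 2}, columns (i,j) ∈ {(0,0), (0,1), (0,2)} is det [[8, 2, -9], [4, 0, -4], [-6, -4, 7]] = 8 ≠ 0, so this unfolding has rank ≥ 3; CP rank is at least every unfolding rank, so rank(T) ≥ 3. (Flattening ranks never certify an upper bound on CP rank; for that we must actually write T with 3 rank-1 terms.)
Upper bound: T is a sum of 3 rank-1 terms, T = [1, 0, 0] ∘ [1, 0, -1] ∘ [8, 4, -4] + [1, 2, 1] ∘ [2, 0, -1] ∘ [-1, 0, 1] + [2, 1, 2] ∘ [1, 1, -1] ∘ [1, 0, -2] (one valid choice — decompositions are not unique — normalised so each a, b is primitive with positive first nonzero entry; check it by expanding all entries), so rank(T) ≤ 3.
These bounds meet, so rank(T) = 3.
Check entry T[1,2,1] = 0: (0)·(-1)·(4) + (2)·(-1)·(0) + (1)·(-1)·(0) = 0.

3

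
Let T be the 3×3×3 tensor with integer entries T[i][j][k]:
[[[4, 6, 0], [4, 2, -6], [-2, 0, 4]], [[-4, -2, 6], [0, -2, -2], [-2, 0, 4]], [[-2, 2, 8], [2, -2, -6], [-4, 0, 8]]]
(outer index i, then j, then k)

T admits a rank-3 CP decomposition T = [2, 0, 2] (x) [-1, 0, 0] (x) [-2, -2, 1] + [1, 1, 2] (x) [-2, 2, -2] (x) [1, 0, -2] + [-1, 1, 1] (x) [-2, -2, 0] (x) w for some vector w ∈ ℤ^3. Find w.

w = [1, 1, -1]

Subtract the known terms from T to get the rank-1 residual R = [-1, 1, 1] (x) [-2, -2, 0] (x) w, so R[i,j,k] = a[i]·b[j]·w[k]. Pick indices with nonzero a[0]·b[0] = (-1)·(-2) = 2. Only the fibre through (0,0,·) is needed: R[0,0,:] = T[0,0,:] − Σₗ aₗ[0]bₗ[0]cₗ = [4, 6, 0] − (2)·(-1)·[-2, -2, 1] − (1)·(-2)·[1, 0, -2] = [2, 2, -2]. Then w[k] = R[0,0,k] / 2 for each k, giving w = [2, 2, -2] / 2 = [1, 1, -1].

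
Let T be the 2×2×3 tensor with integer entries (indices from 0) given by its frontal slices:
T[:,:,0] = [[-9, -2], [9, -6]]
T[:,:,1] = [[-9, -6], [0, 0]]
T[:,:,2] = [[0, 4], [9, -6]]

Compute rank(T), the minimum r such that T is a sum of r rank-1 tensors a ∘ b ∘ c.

Lower bound: the mode-3 unfolding of T (rows indexed by k, columns by (i,j) = (0,0), (0,1), (1,0), (1,1)) is [[-9, -2, 9, -6], [-9, -6, 0, 0], [0, 4, 9, -6]].
There the 2×2 minor on rows k ∈ {0, 1}, columns (i,j) ∈ {(0,0), (0,1)} is det [[-9, -2], [-9, -6]] = 36 ≠ 0, so this unfolding has rank ≥ 2; CP rank is at least every unfolding rank, so rank(T) ≥ 2. (Unfolding ranks only ever bound the CP rank from below — rank(T) can be strictly larger than all of them — so the matching upper bound has to come from an explicit 2-term decomposition.)
Upper bound — finding two terms. Write S_k = T[:,:,k] for the frontal slices: S₀ = [[-9, -2], [9, -6]], S₁ = [[-9, -6], [0, 0]], S₂ = [[0, 4], [9, -6]].
If T = a₁ ∘ b₁ ∘ c₁ + a₂ ∘ b₂ ∘ c₂ then each S_k = c₁[k]·a₁b₁ᵀ + c₂[k]·a₂b₂ᵀ. S₀ and S₁ are linearly independent, so a₁b₁ᵀ and a₂b₂ᵀ must span the same plane of matrices: they are the rank-1 matrices of the form x·S₀ + y·S₁.
det(x·S₀ + y·S₁) is 72·x² + 108·xy = 36·(2·x + 3·y)(x), vanishing at (x:y) = (3:-2) and (0:1).
M₁ = 3·S₀ − 2·S₁ = [[-9, 6], [27, -18]] = (-3)·[1, -3][3, -2]ᵀ and M₂ = S₁ = [[-9, -6], [0, 0]] = (-3)·[1, 0][3, 2]ᵀ, so take a₁ = [1, -3], b₁ = [3, -2], a₂ = [1, 0], b₂ = [3, 2].
Each slice is an integer combination of E₁ = a₁b₁ᵀ and E₂ = a₂b₂ᵀ: S₀ = −E₁ − 2·E₂, S₁ = −3·E₂, S₂ = −E₁ + E₂; reading off coefficients, c₁ = [-1, 0, -1] and c₂ = [-2, -3, 1].
Hence T = [1, -3] ∘ [3, -2] ∘ [-1, 0, -1] + [1, 0] ∘ [3, 2] ∘ [-2, -3, 1], so rank(T) ≤ 2.
These bounds meet, so rank(T) = 2.

2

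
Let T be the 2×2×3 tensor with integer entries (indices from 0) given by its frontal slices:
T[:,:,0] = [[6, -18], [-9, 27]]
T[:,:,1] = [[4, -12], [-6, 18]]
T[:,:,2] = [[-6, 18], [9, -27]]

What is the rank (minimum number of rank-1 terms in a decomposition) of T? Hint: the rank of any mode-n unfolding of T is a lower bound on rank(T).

1

Lower bound: T ≠ 0 (e.g. T[0,0,0] = 6), so rank(T) ≥ 1.
Upper bound: the mode-1 fibre T[:,0,0] = [6, -9] gives a = (2, -3) (primitive direction); the mode-2 fibre T[0,:,0] = [6, -18] gives b = (1, -3); then c[k] = T[0,0,k] / (a[0]·b[0]) = [6, 4, -6] / 2 = (3, 2, -3).
Expanding (2, -3) (x) (1, -3) (x) (3, 2, -3) reproduces all 12 entries of T, so T = (2, -3) (x) (1, -3) (x) (3, 2, -3) and rank(T) ≤ 1.
These bounds meet, so rank(T) = 1.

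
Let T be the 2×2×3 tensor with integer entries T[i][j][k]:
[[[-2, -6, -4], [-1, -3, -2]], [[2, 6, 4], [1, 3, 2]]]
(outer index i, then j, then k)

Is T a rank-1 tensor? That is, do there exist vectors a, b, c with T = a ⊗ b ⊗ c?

Yes

The mode-1 fibre T[:,0,0] = [-2, 2] gives a = (1, -1) (primitive direction); the mode-2 fibre T[0,:,0] = [-2, -1] gives b = (2, 1); then c[k] = T[0,0,k] / (a[0]·b[0]) = [-2, -6, -4] / 2 = (-1, -3, -2).
Expanding (1, -1) ⊗ (2, 1) ⊗ (-1, -3, -2) reproduces all 12 entries of T, so T = (1, -1) ⊗ (2, 1) ⊗ (-1, -3, -2) and rank(T) ≤ 1.
Equivalently every frontal slice T[:,:,k] is c[k] times the rank-1 matrix (1, -1) ⊗ (2, 1). So T has rank 1 (it is nonzero).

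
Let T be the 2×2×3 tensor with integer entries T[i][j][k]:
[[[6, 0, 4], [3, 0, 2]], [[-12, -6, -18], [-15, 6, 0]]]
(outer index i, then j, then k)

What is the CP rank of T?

Lower bound: the mode-1 unfolding of T (rows indexed by i, columns by (j,k) = (0,0), (0,1), (0,2), (1,0), (1,1), (1,2)) is [[6, 0, 4, 3, 0, 2], [-12, -6, -18, -15, 6, 0]].
There the 2×2 minor on rows i ∈ {0, 1}, columns (j,k) ∈ {(0,0), (0,1)} is det [[6, 0], [-12, -6]] = -36 ≠ 0, so this unfolding has rank ≥ 2; CP rank is at least every unfolding rank, so rank(T) ≥ 2. (This is only a lower bound: in general the CP rank may exceed every unfolding rank, so we still need to exhibit 2 rank-1 terms summing to T.)
Upper bound — finding two terms. Write S_k = T[:,:,k] for the frontal slices: S₀ = [[6, 3], [-12, -15]], S₁ = [[0, 0], [-6, 6]], S₂ = [[4, 2], [-18, 0]].
If T = a₁ ⊗ b₁ ⊗ c₁ + a₂ ⊗ b₂ ⊗ c₂ then each S_k = c₁[k]·a₁b₁ᵀ + c₂[k]·a₂b₂ᵀ. S₀ and S₁ are linearly independent, so a₁b₁ᵀ and a₂b₂ᵀ must span the same plane of matrices: they are the rank-1 matrices of the form x·S₀ + y·S₁.
det(x·S₀ + y·S₁) is −54·x² + 54·xy = (-54)·(x − y)(x), vanishing at (x:y) = (1:1) and (0:1).
M₁ = S₀ + S₁ = [[6, 3], [-18, -9]] = 3·(1, -3)(2, 1)ᵀ and M₂ = S₁ = [[0, 0], [-6, 6]] = (-6)·(0, 1)(1, -1)ᵀ, so take a₁ = (1, -3), b₁ = (2, 1), a₂ = (0, 1), b₂ = (1, -1).
Each slice is an integer combination of E₁ = a₁b₁ᵀ and E₂ = a₂b₂ᵀ: S₀ = 3·E₁ + 6·E₂, S₁ = −6·E₂, S₂ = 2·E₁ − 6·E₂; reading off coefficients, c₁ = (3, 0, 2) and c₂ = (6, -6, -6).
Hence T = (1, -3) ⊗ (2, 1) ⊗ (3, 0, 2) + (0, 1) ⊗ (1, -1) ⊗ (6, -6, -6), so rank(T) ≤ 2.
These bounds meet, so rank(T) = 2.

2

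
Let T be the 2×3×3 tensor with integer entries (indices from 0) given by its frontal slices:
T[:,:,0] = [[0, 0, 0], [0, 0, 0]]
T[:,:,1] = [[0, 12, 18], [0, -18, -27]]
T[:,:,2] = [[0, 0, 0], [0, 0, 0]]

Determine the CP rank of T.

1

Lower bound: T ≠ 0 (e.g. T[0,1,1] = 12), so rank(T) ≥ 1.
Upper bound: if T = a ⊗ b ⊗ c then every fibre of T is a multiple of the corresponding factor, so read the factors off the fibres through the nonzero entry T[0,1,1] = 12.
The mode-1 fibre T[:,1,1] = [12, -18] gives a = [2, -3] (primitive direction); the mode-2 fibre T[0,:,1] = [0, 12, 18] gives b = [0, 2, 3]; then c[k] = T[0,1,k] / (a[0]·b[1]) = [0, 12, 0] / 4 = [0, 3, 0].
Expanding [2, -3] ⊗ [0, 2, 3] ⊗ [0, 3, 0] reproduces all 18 entries of T, so T = [2, -3] ⊗ [0, 2, 3] ⊗ [0, 3, 0] and rank(T) ≤ 1.
These bounds meet, so rank(T) = 1.
Check entry T[0,1,0] = 0: (2)·(2)·(0) = 0.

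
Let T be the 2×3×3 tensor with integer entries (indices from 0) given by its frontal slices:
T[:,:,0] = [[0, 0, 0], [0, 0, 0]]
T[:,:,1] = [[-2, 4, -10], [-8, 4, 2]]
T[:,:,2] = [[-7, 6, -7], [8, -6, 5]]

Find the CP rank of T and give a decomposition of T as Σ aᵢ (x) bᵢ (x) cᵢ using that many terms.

Lower bound: the mode-1 unfolding of T (rows indexed by i, columns by (j,k) = (0,0), (0,1), (0,2), (1,0), (1,1), (1,2), (2,0), (2,1), (2,2)) is [[0, -2, -7, 0, 4, 6, 0, -10, -7], [0, -8, 8, 0, 4, -6, 0, 2, 5]].
There the 2×2 minor on rows i ∈ {0, 1}, columns (j,k) ∈ {(0,1), (0,2)} is det [[-2, -7], [-8, 8]] = -72 ≠ 0, so this unfolding has rank ≥ 2; CP rank is at least every unfolding rank, so rank(T) ≥ 2. (This is only a lower bound: in general the CP rank may exceed every unfolding rank, so we still need to exhibit 2 rank-1 terms summing to T.)
Upper bound — finding two terms. Write S_k = T[:,:,k] for the frontal slices: S₀ = [[0, 0, 0], [0, 0, 0]], S₁ = [[-2, 4, -10], [-8, 4, 2]], S₂ = [[-7, 6, -7], [8, -6, 5]].
If T = a₁ (x) b₁ (x) c₁ + a₂ (x) b₂ (x) c₂ then each S_k = c₁[k]·a₁b₁ᵀ + c₂[k]·a₂b₂ᵀ. S₁ and S₂ are linearly independent, so a₁b₁ᵀ and a₂b₂ᵀ must span the same plane of matrices: they are the rank-1 matrices of the form x·S₁ + y·S₂.
The 2×2 minor of x·S₁ + y·S₂ on rows {0,1}, columns {0,1} is 24·x² − 6·y² = 6·(2·x − y)(2·x + y), vanishing at (x:y) = (1:2) and (1:-2).
M₁ = S₁ + 2·S₂ = [[-16, 16, -24], [8, -8, 12]] = (-4)·[2, -1][2, -2, 3]ᵀ and M₂ = S₁ − 2·S₂ = [[12, -8, 4], [-24, 16, -8]] = 4·[1, -2][3, -2, 1]ᵀ, so take a₁ = [2, -1], b₁ = [2, -2, 3], a₂ = [1, -2], b₂ = [3, -2, 1].
Each slice is an integer combination of E₁ = a₁b₁ᵀ and E₂ = a₂b₂ᵀ: S₀ = 0, S₁ = −2·E₁ + 2·E₂, S₂ = −E₁ − E₂; reading off coefficients, c₁ = [0, -2, -1] and c₂ = [0, 2, -1].
Hence T = [2, -1] (x) [2, -2, 3] (x) [0, -2, -1] + [1, -2] (x) [3, -2, 1] (x) [0, 2, -1], so rank(T) ≤ 2.
These bounds meet, so rank(T) = 2.

rank(T) = 2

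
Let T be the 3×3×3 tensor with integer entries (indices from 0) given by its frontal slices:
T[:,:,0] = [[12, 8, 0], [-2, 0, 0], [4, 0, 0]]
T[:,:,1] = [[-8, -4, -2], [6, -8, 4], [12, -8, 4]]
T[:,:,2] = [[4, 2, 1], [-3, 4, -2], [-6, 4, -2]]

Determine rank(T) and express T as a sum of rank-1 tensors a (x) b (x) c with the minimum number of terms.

rank(T) = 3

Lower bound: the mode-1 unfolding of T (rows indexed by i, columns by (j,k) = (0,0), (0,1), (0,2), (1,0), (1,1), (1,2), (2,0), (2,1), (2,2)) is [[12, -8, 4, 8, -4, 2, 0, -2, 1], [-2, 6, -3, 0, -8, 4, 0, 4, -2], [4, 12, -6, 0, -8, 4, 0, 4, -2]].
There the 3×3 minor on rows i ∈ {0, 1, 2}, columns (j,k) ∈ {(0,0), (0,1), (1,0)} is det [[12, -8, 8], [-2, 6, 0], [4, 12, 0]] = -384 ≠ 0, so this unfolding has rank ≥ 3; CP rank is at least every unfolding rank, so rank(T) ≥ 3. (Flattening ranks never certify an upper bound on CP rank; for that we must actually write T with 3 rank-1 terms.)
Upper bound: T is a sum of 3 rank-1 terms, T = [1, -2, -2] (x) [2, -2, 1] (x) [0, -2, 1] + [1, 0, 0] (x) [1, 1, 0] (x) [8, -8, 4] + [2, -1, 2] (x) [1, 0, 0] (x) [2, 2, -1] (one valid choice — decompositions are not unique — normalised so each a, b is primitive with positive first nonzero entry; check it by expanding all entries), so rank(T) ≤ 3.
These bounds meet, so rank(T) = 3.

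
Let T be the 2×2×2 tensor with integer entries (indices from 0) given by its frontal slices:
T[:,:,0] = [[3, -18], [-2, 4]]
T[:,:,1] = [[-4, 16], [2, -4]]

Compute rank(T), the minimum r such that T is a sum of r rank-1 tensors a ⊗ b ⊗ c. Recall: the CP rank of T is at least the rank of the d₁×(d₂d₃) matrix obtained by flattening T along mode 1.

Lower bound: the mode-1 unfolding of T (rows indexed by i, columns by (j,k) = (0,0), (0,1), (1,0), (1,1)) is [[3, -4, -18, 16], [-2, 2, 4, -4]].
There the 2×2 minor on rows i ∈ {0, 1}, columns (j,k) ∈ {(0,0), (0,1)} is det [[3, -4], [-2, 2]] = -2 ≠ 0, so this unfolding has rank ≥ 2; CP rank is at least every unfolding rank, so rank(T) ≥ 2. (Flattening ranks never certify an upper bound on CP rank; for that we must actually write T with 2 rank-1 terms.)
Upper bound — finding two terms. Write S_k = T[:,:,k] for the frontal slices: S₀ = [[3, -18], [-2, 4]], S₁ = [[-4, 16], [2, -4]].
If T = a₁ ⊗ b₁ ⊗ c₁ + a₂ ⊗ b₂ ⊗ c₂ then each S_k = c₁[k]·a₁b₁ᵀ + c₂[k]·a₂b₂ᵀ. S₀ and S₁ are linearly independent, so a₁b₁ᵀ and a₂b₂ᵀ must span the same plane of matrices: they are the rank-1 matrices of the form x·S₀ + y·S₁.
det(x·S₀ + y·S₁) is −24·x² + 40·xy − 16·y² = (-8)·(3·x − 2·y)(x − y), vanishing at (x:y) = (2:3) and (1:1).
M₁ = 2·S₀ + 3·S₁ = [[-6, 12], [2, -4]] = (-2)·[3, -1][1, -2]ᵀ and M₂ = S₀ + S₁ = [[-1, -2], [0, 0]] = −[1, 0][1, 2]ᵀ, so take a₁ = [3, -1], b₁ = [1, -2], a₂ = [1, 0], b₂ = [1, 2].
Each slice is an integer combination of E₁ = a₁b₁ᵀ and E₂ = a₂b₂ᵀ: S₀ = 2·E₁ − 3·E₂, S₁ = −2·E₁ + 2·E₂; reading off coefficients, c₁ = [2, -2] and c₂ = [-3, 2].
Hence T = [3, -1] ⊗ [1, -2] ⊗ [2, -2] + [1, 0] ⊗ [1, 2] ⊗ [-3, 2], so rank(T) ≤ 2.
These bounds meet, so rank(T) = 2.

2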